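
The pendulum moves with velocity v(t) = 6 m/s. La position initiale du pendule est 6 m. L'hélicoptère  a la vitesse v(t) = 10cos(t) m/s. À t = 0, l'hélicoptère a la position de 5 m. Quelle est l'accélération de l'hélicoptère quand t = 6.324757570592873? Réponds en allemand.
Wir müssen unsere Gleichung für die Geschwindigkeit v(t) = 10·cos(t) 1-mal ableiten. Die Ableitung von der Geschwindigkeit ergibt die Beschleunigung: a(t) = -10·sin(t). Wir haben die Beschleunigung a(t) = -10·sin(t). Durch Einsetzen von t = 6.324757570592873: a(6.324757570592873) = -0.415602898825804.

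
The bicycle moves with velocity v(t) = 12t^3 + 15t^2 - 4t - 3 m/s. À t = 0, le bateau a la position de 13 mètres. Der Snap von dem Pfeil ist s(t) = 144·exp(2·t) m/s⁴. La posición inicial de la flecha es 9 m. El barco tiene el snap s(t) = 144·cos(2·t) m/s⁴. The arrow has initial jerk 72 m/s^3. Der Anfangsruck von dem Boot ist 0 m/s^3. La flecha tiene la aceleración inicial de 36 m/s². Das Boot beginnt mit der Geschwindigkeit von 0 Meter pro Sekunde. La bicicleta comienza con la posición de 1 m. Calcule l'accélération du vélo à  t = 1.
En partant de la vitesse v(t) = 12·t^3 + 15·t^2 - 4·t - 3, nous prenons 1 dérivée. En prenant d/dt de v(t), nous trouvons a(t) = 36·t^2 + 30·t - 4. De l'équation de l'accélération a(t) = 36·t^2 + 30·t - 4, nous substituons t = 1 pour obtenir a = 62.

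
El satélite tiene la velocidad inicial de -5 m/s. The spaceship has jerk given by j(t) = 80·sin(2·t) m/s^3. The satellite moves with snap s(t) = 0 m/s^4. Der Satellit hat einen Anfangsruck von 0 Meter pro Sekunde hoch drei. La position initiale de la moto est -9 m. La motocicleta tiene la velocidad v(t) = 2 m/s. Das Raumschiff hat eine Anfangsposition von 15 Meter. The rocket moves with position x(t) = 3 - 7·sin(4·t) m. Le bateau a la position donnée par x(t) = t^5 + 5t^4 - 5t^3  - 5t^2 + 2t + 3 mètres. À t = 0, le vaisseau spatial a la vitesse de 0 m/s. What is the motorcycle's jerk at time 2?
We must differentiate our velocity equation v(t) = 2 2 times. The derivative of velocity gives acceleration: a(t) = 0. Differentiating acceleration, we get jerk: j(t) = 0. Using j(t) = 0 and substituting t = 2, we find j = 0.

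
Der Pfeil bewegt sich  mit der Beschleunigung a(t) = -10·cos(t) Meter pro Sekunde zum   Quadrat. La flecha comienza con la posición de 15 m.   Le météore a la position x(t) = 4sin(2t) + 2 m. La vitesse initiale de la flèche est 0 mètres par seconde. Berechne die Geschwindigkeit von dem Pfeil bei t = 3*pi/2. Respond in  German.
Um dies zu lösen, müssen wir 1 Stammfunktion unserer Gleichung für die Beschleunigung a(t) = -10·cos(t) finden. Mit ∫a(t)dt und Anwendung von v(0) = 0, finden wir v(t) = -10·sin(t). Aus der Gleichung für die Geschwindigkeit v(t) = -10·sin(t), setzen wir t = 3*pi/2 ein und erhalten v = 10.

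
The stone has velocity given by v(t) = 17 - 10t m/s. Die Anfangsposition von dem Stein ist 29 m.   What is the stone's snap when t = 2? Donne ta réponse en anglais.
Starting from velocity v(t) = 17 - 10·t, we take 3 derivatives. Taking d/dt of v(t), we find a(t) = -10. Taking d/dt of a(t), we find j(t) = 0. Differentiating jerk, we get snap: s(t) = 0. Using s(t) = 0 and substituting t = 2, we find s = 0.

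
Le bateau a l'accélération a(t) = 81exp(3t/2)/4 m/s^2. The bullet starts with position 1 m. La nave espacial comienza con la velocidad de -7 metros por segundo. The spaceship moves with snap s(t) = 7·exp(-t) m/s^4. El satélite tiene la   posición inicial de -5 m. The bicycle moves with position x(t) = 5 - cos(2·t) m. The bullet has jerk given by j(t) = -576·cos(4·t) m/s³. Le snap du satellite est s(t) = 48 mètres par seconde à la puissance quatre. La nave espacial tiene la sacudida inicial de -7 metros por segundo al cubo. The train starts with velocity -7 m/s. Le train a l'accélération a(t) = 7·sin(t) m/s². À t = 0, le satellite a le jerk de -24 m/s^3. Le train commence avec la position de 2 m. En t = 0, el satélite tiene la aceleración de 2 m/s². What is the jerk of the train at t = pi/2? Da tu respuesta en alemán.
Wir müssen unsere Gleichung für die Beschleunigung a(t) = 7·sin(t) 1-mal ableiten. Die Ableitung von der Beschleunigung ergibt den Ruck: j(t) = 7·cos(t). Mit j(t) = 7·cos(t) und Einsetzen von t = pi/2, finden wir j = 0.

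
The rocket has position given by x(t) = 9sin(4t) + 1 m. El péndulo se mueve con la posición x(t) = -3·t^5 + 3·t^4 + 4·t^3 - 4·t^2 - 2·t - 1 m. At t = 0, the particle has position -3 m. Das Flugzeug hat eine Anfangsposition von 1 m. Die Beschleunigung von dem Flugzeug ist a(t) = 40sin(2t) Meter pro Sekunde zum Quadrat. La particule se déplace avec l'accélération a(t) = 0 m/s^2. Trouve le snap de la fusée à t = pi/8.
Nous devons dériver notre équation de la position x(t) = 9·sin(4·t) + 1 4 fois. En dérivant la position, nous obtenons la vitesse: v(t) = 36·cos(4·t). En prenant d/dt de v(t), nous trouvons a(t) = -144·sin(4·t). En dérivant l'accélération, nous obtenons le jerk: j(t) = -576·cos(4·t). En prenant d/dt de j(t), nous trouvons s(t) = 2304·sin(4·t). Nous avons le snap s(t) = 2304·sin(4·t). En substituant t = pi/8: s(pi/8) = 2304.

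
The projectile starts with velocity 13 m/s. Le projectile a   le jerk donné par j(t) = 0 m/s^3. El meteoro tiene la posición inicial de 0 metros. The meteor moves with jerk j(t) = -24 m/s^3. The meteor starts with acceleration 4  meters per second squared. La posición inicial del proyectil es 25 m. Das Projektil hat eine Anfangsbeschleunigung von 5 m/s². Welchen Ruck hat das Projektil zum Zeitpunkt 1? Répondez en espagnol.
Tenemos la sacudida j(t) = 0. Sustituyendo t = 1: j(1) = 0.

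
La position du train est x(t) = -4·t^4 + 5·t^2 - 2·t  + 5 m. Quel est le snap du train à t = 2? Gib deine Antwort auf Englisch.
To solve this, we need to take 4 derivatives of our position equation x(t) = -4·t^4 + 5·t^2 - 2·t + 5. Differentiating position, we get velocity: v(t) = -16·t^3 + 10·t - 2. The derivative of velocity gives acceleration: a(t) = 10 - 48·t^2. Taking d/dt of a(t), we find j(t) = -96·t. Taking d/dt of j(t), we find s(t) = -96. Using s(t) = -96 and substituting t = 2, we find s = -96.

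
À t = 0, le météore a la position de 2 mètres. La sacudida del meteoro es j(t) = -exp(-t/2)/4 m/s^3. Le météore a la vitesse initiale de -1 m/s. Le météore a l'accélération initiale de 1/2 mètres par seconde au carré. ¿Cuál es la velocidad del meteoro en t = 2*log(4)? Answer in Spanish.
Necesitamos integrar nuestra ecuación de la sacudida j(t) = -exp(-t/2)/4 2 veces. Integrando la sacudida y usando la condición inicial a(0) = 1/2, obtenemos a(t) = exp(-t/2)/2. La antiderivada de la aceleración es la velocidad. Usando v(0) = -1, obtenemos v(t) = -exp(-t/2). Tenemos la velocidad v(t) = -exp(-t/2). Sustituyendo t = 2*log(4): v(2*log(4)) = -1/4.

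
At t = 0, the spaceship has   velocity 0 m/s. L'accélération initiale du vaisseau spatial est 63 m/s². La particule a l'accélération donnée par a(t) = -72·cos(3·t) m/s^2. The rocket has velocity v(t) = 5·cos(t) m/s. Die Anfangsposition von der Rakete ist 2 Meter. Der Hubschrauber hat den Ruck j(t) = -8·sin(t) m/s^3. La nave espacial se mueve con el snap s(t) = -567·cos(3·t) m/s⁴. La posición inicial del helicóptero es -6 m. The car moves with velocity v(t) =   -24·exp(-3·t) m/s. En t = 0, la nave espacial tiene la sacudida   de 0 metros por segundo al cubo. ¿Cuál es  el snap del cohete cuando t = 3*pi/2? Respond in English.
We must differentiate our velocity equation v(t) = 5·cos(t) 3 times. The derivative of velocity gives acceleration: a(t) = -5·sin(t). The derivative of acceleration gives jerk: j(t) = -5·cos(t). Differentiating jerk, we get snap: s(t) = 5·sin(t). We have snap s(t) = 5·sin(t). Substituting t = 3*pi/2: s(3*pi/2) = -5.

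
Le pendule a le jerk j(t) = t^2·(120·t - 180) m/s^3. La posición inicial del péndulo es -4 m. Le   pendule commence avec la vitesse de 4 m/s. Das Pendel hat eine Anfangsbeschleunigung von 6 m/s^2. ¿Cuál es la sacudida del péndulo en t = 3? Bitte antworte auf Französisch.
De l'équation du jerk j(t) = t^2·(120·t - 180), nous substituons t = 3 pour obtenir j = 1620.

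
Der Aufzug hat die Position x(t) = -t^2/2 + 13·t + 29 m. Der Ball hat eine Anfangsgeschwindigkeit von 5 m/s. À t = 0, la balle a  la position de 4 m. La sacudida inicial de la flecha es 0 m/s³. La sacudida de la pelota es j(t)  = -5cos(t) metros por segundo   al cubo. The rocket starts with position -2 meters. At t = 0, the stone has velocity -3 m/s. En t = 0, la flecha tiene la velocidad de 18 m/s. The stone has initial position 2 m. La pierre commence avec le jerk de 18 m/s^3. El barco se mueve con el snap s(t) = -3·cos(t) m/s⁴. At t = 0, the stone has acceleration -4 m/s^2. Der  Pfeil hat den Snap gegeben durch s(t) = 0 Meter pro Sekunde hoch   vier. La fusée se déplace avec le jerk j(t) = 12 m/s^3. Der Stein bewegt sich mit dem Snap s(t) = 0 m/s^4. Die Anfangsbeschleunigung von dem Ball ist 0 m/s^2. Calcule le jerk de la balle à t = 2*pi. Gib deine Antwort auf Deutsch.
Aus der Gleichung für den Ruck j(t) = -5·cos(t), setzen wir t = 2*pi ein und erhalten j = -5.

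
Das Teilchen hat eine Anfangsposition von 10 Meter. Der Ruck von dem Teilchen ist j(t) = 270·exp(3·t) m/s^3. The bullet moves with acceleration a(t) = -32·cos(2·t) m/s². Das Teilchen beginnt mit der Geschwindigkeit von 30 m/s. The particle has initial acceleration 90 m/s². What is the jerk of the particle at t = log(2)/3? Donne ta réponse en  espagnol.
De la ecuación de la sacudida j(t) = 270·exp(3·t), sustituimos t = log(2)/3 para obtener j = 540.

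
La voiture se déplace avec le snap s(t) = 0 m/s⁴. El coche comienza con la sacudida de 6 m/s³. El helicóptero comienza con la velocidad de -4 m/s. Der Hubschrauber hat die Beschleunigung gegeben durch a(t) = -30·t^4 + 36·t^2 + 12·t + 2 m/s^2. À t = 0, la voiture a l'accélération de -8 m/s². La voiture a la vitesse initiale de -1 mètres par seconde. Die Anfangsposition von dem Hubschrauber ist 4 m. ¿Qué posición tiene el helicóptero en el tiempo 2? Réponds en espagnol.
Debemos encontrar la antiderivada de nuestra ecuación de la aceleración a(t) = -30·t^4 + 36·t^2 + 12·t + 2 2 veces. La antiderivada de la aceleración es la velocidad. Usando v(0) = -4, obtenemos v(t) = -6·t^5 + 12·t^3 + 6·t^2 + 2·t - 4. Tomando ∫v(t)dt y aplicando x(0) = 4, encontramos x(t) = -t^6 + 3·t^4 + 2·t^3 + t^2 - 4·t + 4. De la ecuación de la posición x(t) = -t^6 + 3·t^4 + 2·t^3 + t^2 - 4·t + 4, sustituimos t = 2 para obtener x = 0.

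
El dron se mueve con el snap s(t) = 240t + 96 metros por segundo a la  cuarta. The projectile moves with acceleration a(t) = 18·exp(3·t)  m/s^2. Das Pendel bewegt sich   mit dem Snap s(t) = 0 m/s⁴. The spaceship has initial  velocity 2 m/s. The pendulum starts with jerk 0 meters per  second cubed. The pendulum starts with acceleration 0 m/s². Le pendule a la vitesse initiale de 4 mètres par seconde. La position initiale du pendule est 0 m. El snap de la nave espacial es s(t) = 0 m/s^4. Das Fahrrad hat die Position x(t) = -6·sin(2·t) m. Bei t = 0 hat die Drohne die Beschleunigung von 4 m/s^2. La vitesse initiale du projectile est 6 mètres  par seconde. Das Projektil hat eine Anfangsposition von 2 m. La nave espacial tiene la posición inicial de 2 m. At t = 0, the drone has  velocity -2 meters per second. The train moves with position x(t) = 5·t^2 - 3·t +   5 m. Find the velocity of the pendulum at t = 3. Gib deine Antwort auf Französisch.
Pour résoudre ceci, nous devons prendre 3 primitives de notre équation du snap s(t) = 0. La primitive du snap est le jerk. En utilisant j(0) = 0, nous obtenons j(t) = 0. En intégrant le jerk et en utilisant la condition initiale a(0) = 0, nous obtenons a(t) = 0. La primitive de l'accélération est la vitesse. En utilisant v(0) = 4, nous obtenons v(t) = 4. Nous avons la vitesse v(t) = 4. En substituant t = 3: v(3) = 4.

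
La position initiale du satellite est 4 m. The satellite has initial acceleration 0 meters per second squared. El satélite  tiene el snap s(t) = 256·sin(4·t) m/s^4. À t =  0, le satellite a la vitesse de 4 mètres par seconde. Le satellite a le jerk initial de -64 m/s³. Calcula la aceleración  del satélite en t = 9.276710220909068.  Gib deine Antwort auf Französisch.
Nous devons intégrer notre équation du snap s(t) = 256·sin(4·t) 2 fois. La primitive du snap, avec j(0) = -64, donne le jerk: j(t) = -64·cos(4·t). En intégrant le jerk et en utilisant la condition initiale a(0) = 0, nous obtenons a(t) = -16·sin(4·t). En utilisant a(t) = -16·sin(4·t) et en substituant t = 9.276710220909068, nous trouvons a = 8.93194590757445.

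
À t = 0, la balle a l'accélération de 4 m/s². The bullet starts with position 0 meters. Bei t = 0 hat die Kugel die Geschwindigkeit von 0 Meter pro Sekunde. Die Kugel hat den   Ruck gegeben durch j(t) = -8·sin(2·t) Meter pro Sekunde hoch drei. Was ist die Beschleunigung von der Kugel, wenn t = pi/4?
Um dies zu lösen, müssen wir 1 Stammfunktion unserer Gleichung für den Ruck j(t) = -8·sin(2·t) finden. Das Integral von dem Ruck ist die Beschleunigung. Mit a(0) = 4 erhalten wir a(t) = 4·cos(2·t). Aus der Gleichung für die Beschleunigung a(t) = 4·cos(2·t), setzen wir t = pi/4 ein und erhalten a = 0.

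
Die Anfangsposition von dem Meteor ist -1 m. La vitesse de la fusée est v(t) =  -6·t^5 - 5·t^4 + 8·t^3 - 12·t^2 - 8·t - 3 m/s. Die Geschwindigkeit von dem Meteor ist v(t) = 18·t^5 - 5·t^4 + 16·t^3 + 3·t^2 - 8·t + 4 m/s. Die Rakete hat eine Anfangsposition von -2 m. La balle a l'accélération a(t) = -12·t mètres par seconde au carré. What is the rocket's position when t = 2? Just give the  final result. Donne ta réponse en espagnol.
En t = 2, x = -120.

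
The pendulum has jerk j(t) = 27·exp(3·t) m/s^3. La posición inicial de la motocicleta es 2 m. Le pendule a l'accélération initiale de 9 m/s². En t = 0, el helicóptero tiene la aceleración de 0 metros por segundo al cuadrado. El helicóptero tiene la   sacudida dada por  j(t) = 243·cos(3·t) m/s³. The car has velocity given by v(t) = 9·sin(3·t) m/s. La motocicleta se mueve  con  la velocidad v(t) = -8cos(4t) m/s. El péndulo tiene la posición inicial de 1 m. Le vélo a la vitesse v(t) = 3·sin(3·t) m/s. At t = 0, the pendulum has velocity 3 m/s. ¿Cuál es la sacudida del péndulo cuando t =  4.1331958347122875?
Usando j(t) = 27·exp(3·t) y sustituyendo t = 4.1331958347122875, encontramos j = 6552940.05421365.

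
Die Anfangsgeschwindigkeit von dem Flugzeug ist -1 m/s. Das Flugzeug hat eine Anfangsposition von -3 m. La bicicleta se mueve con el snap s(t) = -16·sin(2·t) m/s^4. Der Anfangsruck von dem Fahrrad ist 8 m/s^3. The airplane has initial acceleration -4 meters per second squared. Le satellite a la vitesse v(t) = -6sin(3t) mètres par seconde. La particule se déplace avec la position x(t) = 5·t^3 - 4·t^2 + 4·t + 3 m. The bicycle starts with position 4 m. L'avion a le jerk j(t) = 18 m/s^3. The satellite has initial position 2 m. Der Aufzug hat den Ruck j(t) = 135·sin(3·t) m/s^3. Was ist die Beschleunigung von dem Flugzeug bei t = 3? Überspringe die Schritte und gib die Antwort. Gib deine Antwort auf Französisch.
a(3) = 50.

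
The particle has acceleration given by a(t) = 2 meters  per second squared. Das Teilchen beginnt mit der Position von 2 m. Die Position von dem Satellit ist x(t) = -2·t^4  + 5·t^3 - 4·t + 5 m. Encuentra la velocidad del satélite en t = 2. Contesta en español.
Para resolver esto, necesitamos tomar 1 derivada de nuestra ecuación de la posición x(t) = -2·t^4 + 5·t^3 - 4·t + 5. Tomando d/dt de x(t), encontramos v(t) = -8·t^3 + 15·t^2 - 4. De la ecuación de la velocidad v(t) = -8·t^3 + 15·t^2 - 4, sustituimos t = 2 para obtener v = -8.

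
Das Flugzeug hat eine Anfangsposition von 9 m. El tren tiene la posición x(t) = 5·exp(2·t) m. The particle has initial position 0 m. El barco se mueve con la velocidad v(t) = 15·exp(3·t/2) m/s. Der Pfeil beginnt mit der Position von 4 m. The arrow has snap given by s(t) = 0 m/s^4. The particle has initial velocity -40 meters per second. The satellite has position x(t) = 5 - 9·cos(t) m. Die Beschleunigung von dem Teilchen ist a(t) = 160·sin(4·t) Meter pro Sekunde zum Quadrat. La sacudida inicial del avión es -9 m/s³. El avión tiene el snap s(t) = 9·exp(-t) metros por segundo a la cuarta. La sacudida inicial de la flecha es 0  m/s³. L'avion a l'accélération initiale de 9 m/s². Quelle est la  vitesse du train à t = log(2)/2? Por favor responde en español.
Para resolver esto, necesitamos tomar 1 derivada de nuestra ecuación de la posición x(t) = 5·exp(2·t). La derivada de la posición da la velocidad: v(t) = 10·exp(2·t). Tenemos la velocidad v(t) = 10·exp(2·t). Sustituyendo t = log(2)/2: v(log(2)/2) = 20.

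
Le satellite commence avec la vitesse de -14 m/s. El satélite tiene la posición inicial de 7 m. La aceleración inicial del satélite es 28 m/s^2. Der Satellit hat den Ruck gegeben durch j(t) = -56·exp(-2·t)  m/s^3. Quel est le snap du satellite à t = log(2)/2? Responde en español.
Para resolver esto, necesitamos tomar 1 derivada de nuestra ecuación de la sacudida j(t) = -56·exp(-2·t). La derivada de la sacudida da el snap: s(t) = 112·exp(-2·t). De la ecuación del snap s(t) = 112·exp(-2·t), sustituimos t = log(2)/2 para obtener s = 56.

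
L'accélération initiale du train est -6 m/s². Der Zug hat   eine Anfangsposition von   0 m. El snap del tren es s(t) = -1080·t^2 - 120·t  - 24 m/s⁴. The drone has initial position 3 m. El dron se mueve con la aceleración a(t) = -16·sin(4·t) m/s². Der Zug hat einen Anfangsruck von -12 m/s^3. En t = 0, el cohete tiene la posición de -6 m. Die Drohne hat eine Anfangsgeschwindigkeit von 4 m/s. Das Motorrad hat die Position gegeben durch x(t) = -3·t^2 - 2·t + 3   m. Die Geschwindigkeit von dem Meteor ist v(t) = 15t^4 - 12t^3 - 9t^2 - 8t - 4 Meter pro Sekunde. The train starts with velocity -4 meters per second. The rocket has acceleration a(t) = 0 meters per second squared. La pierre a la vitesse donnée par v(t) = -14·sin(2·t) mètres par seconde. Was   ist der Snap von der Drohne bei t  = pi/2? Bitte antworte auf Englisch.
We must differentiate our acceleration equation a(t) = -16·sin(4·t) 2 times. Taking d/dt of a(t), we find j(t) = -64·cos(4·t). Taking d/dt of j(t), we find s(t) = 256·sin(4·t). We have snap s(t) = 256·sin(4·t). Substituting t = pi/2: s(pi/2) = 0.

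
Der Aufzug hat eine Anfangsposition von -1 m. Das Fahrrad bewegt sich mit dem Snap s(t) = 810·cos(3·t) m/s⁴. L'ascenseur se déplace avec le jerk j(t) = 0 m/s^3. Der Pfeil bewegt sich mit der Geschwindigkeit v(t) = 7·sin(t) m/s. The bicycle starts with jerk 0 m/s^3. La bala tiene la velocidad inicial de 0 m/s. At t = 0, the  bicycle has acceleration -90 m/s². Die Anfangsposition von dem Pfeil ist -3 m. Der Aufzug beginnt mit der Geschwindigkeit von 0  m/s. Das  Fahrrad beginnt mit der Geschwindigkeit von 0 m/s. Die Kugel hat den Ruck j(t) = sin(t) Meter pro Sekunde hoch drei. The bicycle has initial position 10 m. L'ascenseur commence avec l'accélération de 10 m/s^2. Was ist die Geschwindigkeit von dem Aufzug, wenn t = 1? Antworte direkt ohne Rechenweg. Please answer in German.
Bei t = 1, v = 10.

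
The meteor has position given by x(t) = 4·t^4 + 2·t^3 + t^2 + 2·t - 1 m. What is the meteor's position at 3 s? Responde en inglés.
We have position x(t) = 4·t^4 + 2·t^3 + t^2 + 2·t - 1. Substituting t = 3: x(3) = 392.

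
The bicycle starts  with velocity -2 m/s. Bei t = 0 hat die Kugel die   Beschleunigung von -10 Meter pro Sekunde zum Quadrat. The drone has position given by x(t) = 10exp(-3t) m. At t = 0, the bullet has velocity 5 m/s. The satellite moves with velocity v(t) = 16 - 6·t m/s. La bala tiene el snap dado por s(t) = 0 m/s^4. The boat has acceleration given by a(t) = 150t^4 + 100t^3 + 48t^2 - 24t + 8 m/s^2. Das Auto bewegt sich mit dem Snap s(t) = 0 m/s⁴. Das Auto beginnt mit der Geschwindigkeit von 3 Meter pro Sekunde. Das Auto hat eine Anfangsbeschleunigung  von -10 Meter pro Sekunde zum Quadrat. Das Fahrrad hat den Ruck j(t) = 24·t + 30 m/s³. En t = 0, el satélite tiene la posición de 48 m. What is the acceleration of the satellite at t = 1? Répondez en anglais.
Starting from velocity v(t) = 16 - 6·t, we take 1 derivative. Taking d/dt of v(t), we find a(t) = -6. Using a(t) = -6 and substituting t = 1, we find a = -6.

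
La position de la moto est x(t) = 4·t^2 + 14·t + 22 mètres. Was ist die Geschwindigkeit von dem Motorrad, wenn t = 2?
Wir müssen unsere Gleichung für die Position x(t) = 4·t^2 + 14·t + 22 1-mal ableiten. Die Ableitung von der Position ergibt die Geschwindigkeit: v(t) = 8·t + 14. Wir haben die Geschwindigkeit v(t) = 8·t + 14. Durch Einsetzen von t = 2: v(2) = 30.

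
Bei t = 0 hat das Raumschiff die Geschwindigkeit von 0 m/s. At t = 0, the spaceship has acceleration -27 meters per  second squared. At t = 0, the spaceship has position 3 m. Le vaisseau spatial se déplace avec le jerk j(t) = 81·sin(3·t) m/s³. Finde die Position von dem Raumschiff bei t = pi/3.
Wir müssen unsere Gleichung für den Ruck j(t) = 81·sin(3·t) 3-mal integrieren. Das Integral von dem Ruck, mit a(0) = -27, ergibt die Beschleunigung: a(t) = -27·cos(3·t). Mit ∫a(t)dt und Anwendung von v(0) = 0, finden wir v(t) = -9·sin(3·t). Durch Integration von der Geschwindigkeit und Verwendung der Anfangsbedingung x(0) = 3, erhalten wir x(t) = 3·cos(3·t). Wir haben die Position x(t) = 3·cos(3·t). Durch Einsetzen von t = pi/3: x(pi/3) = -3.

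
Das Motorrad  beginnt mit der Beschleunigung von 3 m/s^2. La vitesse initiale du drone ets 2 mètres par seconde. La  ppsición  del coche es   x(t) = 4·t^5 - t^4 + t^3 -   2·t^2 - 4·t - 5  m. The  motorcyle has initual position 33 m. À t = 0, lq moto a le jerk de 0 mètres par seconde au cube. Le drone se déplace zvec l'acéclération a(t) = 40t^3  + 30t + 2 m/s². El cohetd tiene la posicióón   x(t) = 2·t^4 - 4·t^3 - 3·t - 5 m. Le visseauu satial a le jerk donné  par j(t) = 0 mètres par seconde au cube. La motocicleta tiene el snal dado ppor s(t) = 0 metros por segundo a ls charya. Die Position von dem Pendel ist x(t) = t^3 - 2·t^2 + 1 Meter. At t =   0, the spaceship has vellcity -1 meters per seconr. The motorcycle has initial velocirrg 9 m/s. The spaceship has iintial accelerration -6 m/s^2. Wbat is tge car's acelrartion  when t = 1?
To solve this, we need to take 2 derivatives of our position equation x(t) = 4·t^5 - t^4 + t^3 - 2·t^2 - 4·t - 5. Differentiating position, we get velocity: v(t) = 20·t^4 - 4·t^3 + 3·t^2 - 4·t - 4. Taking d/dt of v(t), we find a(t) = 80·t^3 - 12·t^2 + 6·t - 4. From the given acceleration equation a(t) = 80·t^3 - 12·t^2 + 6·t - 4, we substitute t = 1 to get a = 70.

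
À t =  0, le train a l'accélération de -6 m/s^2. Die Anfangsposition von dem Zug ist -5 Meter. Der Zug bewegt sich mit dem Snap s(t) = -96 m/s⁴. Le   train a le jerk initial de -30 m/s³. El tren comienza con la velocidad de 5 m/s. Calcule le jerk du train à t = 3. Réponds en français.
Pour résoudre ceci, nous devons prendre 1 primitive de notre équation du snap s(t) = -96. L'intégrale du snap est le jerk. En utilisant j(0) = -30, nous obtenons j(t) = -96·t - 30. En utilisant j(t) = -96·t - 30 et en substituant t = 3, nous trouvons j = -318.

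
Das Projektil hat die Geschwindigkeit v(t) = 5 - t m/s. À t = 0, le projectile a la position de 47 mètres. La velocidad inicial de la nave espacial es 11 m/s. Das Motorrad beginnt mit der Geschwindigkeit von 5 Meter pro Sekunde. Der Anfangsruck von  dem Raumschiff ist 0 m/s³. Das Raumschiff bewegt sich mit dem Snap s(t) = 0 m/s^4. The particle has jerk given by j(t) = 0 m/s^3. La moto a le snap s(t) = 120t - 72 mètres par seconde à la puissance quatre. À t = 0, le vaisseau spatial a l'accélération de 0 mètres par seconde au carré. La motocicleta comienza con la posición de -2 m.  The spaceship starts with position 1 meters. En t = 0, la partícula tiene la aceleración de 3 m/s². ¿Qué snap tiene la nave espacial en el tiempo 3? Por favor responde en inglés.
We have snap s(t) = 0. Substituting t = 3: s(3) = 0.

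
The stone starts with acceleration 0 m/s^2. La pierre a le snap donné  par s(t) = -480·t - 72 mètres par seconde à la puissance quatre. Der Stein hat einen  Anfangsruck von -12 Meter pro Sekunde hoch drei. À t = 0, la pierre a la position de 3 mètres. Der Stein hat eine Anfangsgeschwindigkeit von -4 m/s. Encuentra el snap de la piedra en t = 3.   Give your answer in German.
Mit s(t) = -480·t - 72 und Einsetzen von t = 3, finden wir s = -1512.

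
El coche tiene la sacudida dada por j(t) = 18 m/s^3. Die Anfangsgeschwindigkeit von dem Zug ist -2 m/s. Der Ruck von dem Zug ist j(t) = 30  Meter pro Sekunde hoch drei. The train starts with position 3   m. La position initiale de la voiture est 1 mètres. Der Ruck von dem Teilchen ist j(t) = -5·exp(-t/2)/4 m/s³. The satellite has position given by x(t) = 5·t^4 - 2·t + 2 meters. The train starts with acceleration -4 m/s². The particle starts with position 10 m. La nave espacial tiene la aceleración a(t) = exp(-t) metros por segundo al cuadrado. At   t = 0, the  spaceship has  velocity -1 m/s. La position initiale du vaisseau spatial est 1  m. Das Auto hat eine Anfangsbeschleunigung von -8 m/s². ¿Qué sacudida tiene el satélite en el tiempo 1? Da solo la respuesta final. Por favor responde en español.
La sacudida en t = 1 es j = 120.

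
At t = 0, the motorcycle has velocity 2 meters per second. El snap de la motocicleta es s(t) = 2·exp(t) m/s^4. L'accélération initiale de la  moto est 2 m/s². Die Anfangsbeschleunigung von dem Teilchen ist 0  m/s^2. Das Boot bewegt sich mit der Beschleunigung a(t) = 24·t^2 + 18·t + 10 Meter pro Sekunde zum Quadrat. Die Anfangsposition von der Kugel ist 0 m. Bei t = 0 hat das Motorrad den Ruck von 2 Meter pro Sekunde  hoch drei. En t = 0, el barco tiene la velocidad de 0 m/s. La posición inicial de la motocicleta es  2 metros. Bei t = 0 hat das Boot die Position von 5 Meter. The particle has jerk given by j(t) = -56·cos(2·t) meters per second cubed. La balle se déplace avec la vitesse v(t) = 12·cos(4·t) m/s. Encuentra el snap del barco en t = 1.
Partiendo de la aceleración a(t) = 24·t^2 + 18·t + 10, tomamos 2 derivadas. La derivada de la aceleración da la sacudida: j(t) = 48·t + 18. Tomando d/dt de j(t), encontramos s(t) = 48. Tenemos el snap s(t) = 48. Sustituyendo t = 1: s(1) = 48.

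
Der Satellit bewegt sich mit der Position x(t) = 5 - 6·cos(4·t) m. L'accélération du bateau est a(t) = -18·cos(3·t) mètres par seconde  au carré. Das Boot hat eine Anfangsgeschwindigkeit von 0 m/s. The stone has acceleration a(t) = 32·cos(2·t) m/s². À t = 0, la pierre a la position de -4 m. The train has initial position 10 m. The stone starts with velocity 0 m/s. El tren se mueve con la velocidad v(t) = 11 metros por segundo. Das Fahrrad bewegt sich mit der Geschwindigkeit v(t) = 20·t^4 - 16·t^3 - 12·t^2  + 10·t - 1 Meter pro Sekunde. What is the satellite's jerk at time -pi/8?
We must differentiate our position equation x(t) = 5 - 6·cos(4·t) 3 times. Differentiating position, we get velocity: v(t) = 24·sin(4·t). Taking d/dt of v(t), we find a(t) = 96·cos(4·t). Differentiating acceleration, we get jerk: j(t) = -384·sin(4·t). From the given jerk equation j(t) = -384·sin(4·t), we substitute t = -pi/8 to get j = 384.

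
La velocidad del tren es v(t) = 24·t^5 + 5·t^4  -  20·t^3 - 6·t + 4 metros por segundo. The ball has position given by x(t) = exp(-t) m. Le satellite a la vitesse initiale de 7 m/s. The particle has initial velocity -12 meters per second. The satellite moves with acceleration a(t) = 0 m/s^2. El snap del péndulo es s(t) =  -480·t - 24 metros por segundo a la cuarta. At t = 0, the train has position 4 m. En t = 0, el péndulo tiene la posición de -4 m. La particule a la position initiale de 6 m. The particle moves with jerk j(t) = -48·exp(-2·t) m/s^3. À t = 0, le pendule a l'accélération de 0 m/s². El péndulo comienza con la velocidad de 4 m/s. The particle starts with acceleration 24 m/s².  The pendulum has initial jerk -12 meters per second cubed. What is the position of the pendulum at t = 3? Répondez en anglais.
Starting from snap s(t) = -480·t - 24, we take 4 integrals. The integral of snap is jerk. Using j(0) = -12, we get j(t) = -240·t^2 - 24·t - 12. The antiderivative of jerk, with a(0) = 0, gives acceleration: a(t) = 4·t·(-20·t^2 - 3·t - 3). Integrating acceleration and using the initial condition v(0) = 4, we get v(t) = -20·t^4 - 4·t^3 - 6·t^2 + 4. The integral of velocity, with x(0) = -4, gives position: x(t) = -4·t^5 - t^4 - 2·t^3 + 4·t - 4. We have position x(t) = -4·t^5 - t^4 - 2·t^3 + 4·t - 4. Substituting t = 3: x(3) = -1099.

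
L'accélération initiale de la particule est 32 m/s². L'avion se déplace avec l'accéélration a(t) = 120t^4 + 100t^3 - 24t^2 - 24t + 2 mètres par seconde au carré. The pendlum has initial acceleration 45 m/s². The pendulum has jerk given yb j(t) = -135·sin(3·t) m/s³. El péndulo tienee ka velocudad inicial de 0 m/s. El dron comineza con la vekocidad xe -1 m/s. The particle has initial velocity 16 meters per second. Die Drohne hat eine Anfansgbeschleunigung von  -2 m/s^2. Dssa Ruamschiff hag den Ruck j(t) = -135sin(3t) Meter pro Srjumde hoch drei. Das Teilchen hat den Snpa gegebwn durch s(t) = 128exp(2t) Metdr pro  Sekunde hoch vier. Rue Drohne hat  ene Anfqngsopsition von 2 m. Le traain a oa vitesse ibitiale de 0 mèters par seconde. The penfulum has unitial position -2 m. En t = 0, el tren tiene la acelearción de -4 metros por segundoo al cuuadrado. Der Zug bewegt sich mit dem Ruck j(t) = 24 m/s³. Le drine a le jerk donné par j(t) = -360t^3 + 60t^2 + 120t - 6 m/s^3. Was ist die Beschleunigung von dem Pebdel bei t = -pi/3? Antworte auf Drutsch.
Wir müssen unsere Gleichung für den Ruck j(t) = -135·sin(3·t) 1-mal integrieren. Das Integral von dem Ruck ist die Beschleunigung. Mit a(0) = 45 erhalten wir a(t) = 45·cos(3·t). Mit a(t) = 45·cos(3·t) und Einsetzen von t = -pi/3, finden wir a = -45.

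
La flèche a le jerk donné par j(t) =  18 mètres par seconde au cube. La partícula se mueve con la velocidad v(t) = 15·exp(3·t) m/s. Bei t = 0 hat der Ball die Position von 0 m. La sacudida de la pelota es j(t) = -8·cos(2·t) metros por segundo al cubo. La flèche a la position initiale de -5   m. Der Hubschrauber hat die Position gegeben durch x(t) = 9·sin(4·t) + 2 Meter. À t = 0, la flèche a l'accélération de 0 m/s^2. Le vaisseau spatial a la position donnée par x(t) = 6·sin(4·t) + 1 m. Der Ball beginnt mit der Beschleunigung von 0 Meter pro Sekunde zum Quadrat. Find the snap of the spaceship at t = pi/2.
Starting from position x(t) = 6·sin(4·t) + 1, we take 4 derivatives. The derivative of position gives velocity: v(t) = 24·cos(4·t). The derivative of velocity gives acceleration: a(t) = -96·sin(4·t). Taking d/dt of a(t), we find j(t) = -384·cos(4·t). Taking d/dt of j(t), we find s(t) = 1536·sin(4·t). We have snap s(t) = 1536·sin(4·t). Substituting t = pi/2: s(pi/2) = 0.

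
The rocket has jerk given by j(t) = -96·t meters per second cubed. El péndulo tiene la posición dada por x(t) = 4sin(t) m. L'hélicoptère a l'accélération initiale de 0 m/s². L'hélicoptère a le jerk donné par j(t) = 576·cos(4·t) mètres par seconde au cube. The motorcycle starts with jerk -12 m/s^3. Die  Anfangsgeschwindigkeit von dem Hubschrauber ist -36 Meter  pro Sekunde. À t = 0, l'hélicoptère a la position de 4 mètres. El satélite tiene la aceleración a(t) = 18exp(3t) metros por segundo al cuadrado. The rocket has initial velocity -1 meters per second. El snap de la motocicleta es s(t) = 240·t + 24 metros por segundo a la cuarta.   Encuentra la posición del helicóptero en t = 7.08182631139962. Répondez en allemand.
Ausgehend von dem Ruck j(t) = 576·cos(4·t), nehmen wir 3 Integrale. Die Stammfunktion von dem Ruck, mit a(0) = 0, ergibt die Beschleunigung: a(t) = 144·sin(4·t). Mit ∫a(t)dt und Anwendung von v(0) = -36, finden wir v(t) = -36·cos(4·t). Durch Integration von der Geschwindigkeit und Verwendung der Anfangsbedingung x(0) = 4, erhalten wir x(t) = 4 - 9·sin(4·t). Aus der Gleichung für die Position x(t) = 4 - 9·sin(4·t), setzen wir t = 7.08182631139962 ein und erhalten x = 4.47651934717779.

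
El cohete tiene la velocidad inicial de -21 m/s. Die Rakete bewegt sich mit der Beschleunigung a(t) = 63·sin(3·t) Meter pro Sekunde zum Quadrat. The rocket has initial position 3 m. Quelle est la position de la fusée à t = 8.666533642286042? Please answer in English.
Starting from acceleration a(t) = 63·sin(3·t), we take 2 integrals. Taking ∫a(t)dt and applying v(0) = -21, we find v(t) = -21·cos(3·t). Integrating velocity and using the initial condition x(0) = 3, we get x(t) = 3 - 7·sin(3·t). We have position x(t) = 3 - 7·sin(3·t). Substituting t = 8.666533642286042: x(8.666533642286042) = -2.33610155146367.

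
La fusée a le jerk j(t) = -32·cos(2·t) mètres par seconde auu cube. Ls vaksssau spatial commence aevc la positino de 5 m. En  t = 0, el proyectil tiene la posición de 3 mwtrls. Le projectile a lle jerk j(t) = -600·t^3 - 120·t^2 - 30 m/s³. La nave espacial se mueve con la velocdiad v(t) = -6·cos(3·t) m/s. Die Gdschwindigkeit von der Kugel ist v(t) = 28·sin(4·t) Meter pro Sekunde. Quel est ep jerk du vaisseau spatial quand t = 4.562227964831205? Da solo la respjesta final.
À t = 4.562227964831205, j = 23.5116238309497.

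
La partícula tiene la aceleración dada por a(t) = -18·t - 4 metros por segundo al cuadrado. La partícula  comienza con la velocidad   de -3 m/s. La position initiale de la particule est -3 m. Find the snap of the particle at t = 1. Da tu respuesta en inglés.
To solve this, we need to take 2 derivatives of our acceleration equation a(t) = -18·t - 4. The derivative of acceleration gives jerk: j(t) = -18. The derivative of jerk gives snap: s(t) = 0. Using s(t) = 0 and substituting t = 1, we find s = 0.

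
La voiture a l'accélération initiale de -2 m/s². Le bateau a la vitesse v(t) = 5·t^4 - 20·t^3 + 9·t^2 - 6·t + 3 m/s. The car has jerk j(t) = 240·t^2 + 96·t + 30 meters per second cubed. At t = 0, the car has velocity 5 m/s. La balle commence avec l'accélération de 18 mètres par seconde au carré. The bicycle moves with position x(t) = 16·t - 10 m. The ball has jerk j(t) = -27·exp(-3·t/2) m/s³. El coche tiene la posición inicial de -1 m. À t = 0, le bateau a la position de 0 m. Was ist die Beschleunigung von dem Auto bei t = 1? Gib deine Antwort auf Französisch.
Pour résoudre ceci, nous devons prendre 1 primitive de notre équation du jerk j(t) = 240·t^2 + 96·t + 30. En intégrant le jerk et en utilisant la condition initiale a(0) = -2, nous obtenons a(t) = 80·t^3 + 48·t^2 + 30·t - 2. En utilisant a(t) = 80·t^3 + 48·t^2 + 30·t - 2 et en substituant t = 1, nous trouvons a = 156.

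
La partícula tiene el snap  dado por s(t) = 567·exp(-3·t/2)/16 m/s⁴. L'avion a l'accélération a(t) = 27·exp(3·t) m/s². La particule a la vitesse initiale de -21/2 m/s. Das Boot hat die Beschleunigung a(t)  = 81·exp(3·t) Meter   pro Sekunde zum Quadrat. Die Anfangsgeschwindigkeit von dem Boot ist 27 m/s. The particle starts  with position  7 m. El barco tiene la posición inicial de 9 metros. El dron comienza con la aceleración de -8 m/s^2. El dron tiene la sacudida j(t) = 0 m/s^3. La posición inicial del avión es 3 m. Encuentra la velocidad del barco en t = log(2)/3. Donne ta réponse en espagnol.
Para resolver esto, necesitamos tomar 1 antiderivada de nuestra ecuación de la aceleración a(t) = 81·exp(3·t). La integral de la aceleración, con v(0) = 27, da la velocidad: v(t) = 27·exp(3·t). De la ecuación de la velocidad v(t) = 27·exp(3·t), sustituimos t = log(2)/3 para obtener v = 54.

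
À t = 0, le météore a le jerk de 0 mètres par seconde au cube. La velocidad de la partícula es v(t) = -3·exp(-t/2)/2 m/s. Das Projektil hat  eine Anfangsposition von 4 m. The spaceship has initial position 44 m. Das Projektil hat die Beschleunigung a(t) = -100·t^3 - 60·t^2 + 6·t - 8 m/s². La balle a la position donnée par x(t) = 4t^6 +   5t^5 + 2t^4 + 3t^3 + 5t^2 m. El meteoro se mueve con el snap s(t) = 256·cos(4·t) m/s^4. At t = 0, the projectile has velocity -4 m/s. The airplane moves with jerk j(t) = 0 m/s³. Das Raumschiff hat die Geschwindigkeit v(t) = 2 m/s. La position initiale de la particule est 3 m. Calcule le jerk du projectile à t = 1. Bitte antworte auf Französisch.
Nous devons dériver notre équation de l'accélération a(t) = -100·t^3 - 60·t^2 + 6·t - 8 1 fois. En prenant d/dt de a(t), nous trouvons j(t) = -300·t^2 - 120·t + 6. Nous avons le jerk j(t) = -300·t^2 - 120·t + 6. En substituant t = 1: j(1) = -414.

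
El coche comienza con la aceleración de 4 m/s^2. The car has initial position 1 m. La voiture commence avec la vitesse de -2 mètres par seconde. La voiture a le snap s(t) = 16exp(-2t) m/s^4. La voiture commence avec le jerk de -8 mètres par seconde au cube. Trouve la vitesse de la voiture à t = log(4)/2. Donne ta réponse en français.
Pour résoudre ceci, nous devons prendre 3 intégrales de notre équation du snap s(t) = 16·exp(-2·t). L'intégrale du snap, avec j(0) = -8, donne le jerk: j(t) = -8·exp(-2·t). La primitive du jerk est l'accélération. En utilisant a(0) = 4, nous obtenons a(t) = 4·exp(-2·t). L'intégrale de l'accélération, avec v(0) = -2, donne la vitesse: v(t) = -2·exp(-2·t). En utilisant v(t) = -2·exp(-2·t) et en substituant t = log(4)/2, nous trouvons v = -1/2.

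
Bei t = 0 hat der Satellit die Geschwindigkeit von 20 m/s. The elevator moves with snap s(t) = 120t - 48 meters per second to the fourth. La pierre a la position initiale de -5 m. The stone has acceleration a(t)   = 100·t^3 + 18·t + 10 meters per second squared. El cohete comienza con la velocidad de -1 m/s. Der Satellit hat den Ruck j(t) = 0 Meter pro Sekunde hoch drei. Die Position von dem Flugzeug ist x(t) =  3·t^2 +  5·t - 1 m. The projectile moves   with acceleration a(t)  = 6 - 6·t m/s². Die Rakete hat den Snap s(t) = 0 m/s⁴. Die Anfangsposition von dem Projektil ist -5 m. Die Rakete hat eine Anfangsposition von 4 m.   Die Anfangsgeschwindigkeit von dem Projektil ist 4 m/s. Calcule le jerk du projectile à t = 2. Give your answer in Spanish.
Partiendo de la aceleración a(t) = 6 - 6·t, tomamos 1 derivada. Derivando la aceleración, obtenemos la sacudida: j(t) = -6. De la ecuación de la sacudida j(t) = -6, sustituimos t = 2 para obtener j = -6.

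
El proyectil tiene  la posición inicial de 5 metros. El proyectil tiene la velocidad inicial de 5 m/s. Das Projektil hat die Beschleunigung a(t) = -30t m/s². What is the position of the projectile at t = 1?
To find the answer, we compute 2 integrals of a(t) = -30·t. The integral of acceleration, with v(0) = 5, gives velocity: v(t) = 5 - 15·t^2. Taking ∫v(t)dt and applying x(0) = 5, we find x(t) = -5·t^3 + 5·t + 5. We have position x(t) = -5·t^3 + 5·t + 5. Substituting t = 1: x(1) = 5.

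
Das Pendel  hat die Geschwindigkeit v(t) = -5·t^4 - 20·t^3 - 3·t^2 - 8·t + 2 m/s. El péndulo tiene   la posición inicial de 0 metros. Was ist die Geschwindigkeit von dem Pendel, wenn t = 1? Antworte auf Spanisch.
Tenemos la velocidad v(t) = -5·t^4 - 20·t^3 - 3·t^2 - 8·t + 2. Sustituyendo t = 1: v(1) = -34.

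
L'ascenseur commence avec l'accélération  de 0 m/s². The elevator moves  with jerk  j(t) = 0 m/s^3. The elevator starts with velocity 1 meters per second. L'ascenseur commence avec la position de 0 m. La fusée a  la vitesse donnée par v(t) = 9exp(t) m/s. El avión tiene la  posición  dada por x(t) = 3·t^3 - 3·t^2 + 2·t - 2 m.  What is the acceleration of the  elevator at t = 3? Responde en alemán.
Ausgehend von dem Ruck j(t) = 0, nehmen wir 1 Stammfunktion. Die Stammfunktion von dem Ruck ist die Beschleunigung. Mit a(0) = 0 erhalten wir a(t) = 0. Mit a(t) = 0 und Einsetzen von t = 3, finden wir a = 0.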